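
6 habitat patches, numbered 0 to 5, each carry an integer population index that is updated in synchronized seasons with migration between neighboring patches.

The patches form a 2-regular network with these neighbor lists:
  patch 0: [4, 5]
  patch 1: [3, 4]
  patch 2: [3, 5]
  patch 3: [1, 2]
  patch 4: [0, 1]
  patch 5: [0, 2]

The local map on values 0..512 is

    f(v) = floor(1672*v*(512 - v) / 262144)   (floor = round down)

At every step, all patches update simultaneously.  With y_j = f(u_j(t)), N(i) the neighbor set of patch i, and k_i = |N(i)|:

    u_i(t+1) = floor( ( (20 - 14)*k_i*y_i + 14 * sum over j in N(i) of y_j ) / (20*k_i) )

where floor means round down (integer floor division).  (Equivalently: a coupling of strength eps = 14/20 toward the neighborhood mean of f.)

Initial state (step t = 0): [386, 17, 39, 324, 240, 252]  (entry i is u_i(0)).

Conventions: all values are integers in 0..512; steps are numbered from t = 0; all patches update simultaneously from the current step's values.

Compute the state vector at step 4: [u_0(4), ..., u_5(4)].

Answer: [397, 404, 402, 403, 398, 395]

Derivation:
t=0: [386, 17, 39, 324, 240, 252]
t=1: [384, 297, 316, 175, 251, 274]
t=2: [385, 399, 395, 393, 377, 372]
t=3: [322, 303, 308, 292, 306, 311]
t=4: [397, 404, 402, 403, 398, 395]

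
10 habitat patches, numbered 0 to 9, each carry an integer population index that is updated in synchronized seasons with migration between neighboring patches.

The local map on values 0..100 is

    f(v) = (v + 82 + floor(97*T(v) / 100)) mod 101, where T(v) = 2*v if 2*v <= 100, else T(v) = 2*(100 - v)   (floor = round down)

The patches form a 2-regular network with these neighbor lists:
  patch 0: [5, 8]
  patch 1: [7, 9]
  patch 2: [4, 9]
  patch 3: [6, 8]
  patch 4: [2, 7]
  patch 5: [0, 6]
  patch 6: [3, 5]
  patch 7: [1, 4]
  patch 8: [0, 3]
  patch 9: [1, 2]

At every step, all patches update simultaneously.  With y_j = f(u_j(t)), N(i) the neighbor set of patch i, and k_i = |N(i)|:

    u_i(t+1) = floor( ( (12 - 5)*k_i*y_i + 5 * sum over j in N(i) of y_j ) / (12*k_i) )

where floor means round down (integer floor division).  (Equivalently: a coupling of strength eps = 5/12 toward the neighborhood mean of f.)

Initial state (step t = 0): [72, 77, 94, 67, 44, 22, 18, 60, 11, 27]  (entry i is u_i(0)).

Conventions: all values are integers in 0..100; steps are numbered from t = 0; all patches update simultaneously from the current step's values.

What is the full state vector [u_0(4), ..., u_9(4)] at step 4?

Answer: [30, 21, 14, 30, 6, 48, 50, 12, 24, 19]

Derivation:
t=0: [72, 77, 94, 67, 44, 22, 18, 60, 11, 27]
t=1: [15, 16, 64, 16, 26, 34, 30, 12, 11, 53]
t=2: [33, 24, 24, 33, 39, 66, 62, 27, 18, 22]
t=3: [54, 51, 58, 55, 78, 25, 27, 65, 51, 47]
t=4: [30, 21, 14, 30, 6, 48, 50, 12, 24, 19]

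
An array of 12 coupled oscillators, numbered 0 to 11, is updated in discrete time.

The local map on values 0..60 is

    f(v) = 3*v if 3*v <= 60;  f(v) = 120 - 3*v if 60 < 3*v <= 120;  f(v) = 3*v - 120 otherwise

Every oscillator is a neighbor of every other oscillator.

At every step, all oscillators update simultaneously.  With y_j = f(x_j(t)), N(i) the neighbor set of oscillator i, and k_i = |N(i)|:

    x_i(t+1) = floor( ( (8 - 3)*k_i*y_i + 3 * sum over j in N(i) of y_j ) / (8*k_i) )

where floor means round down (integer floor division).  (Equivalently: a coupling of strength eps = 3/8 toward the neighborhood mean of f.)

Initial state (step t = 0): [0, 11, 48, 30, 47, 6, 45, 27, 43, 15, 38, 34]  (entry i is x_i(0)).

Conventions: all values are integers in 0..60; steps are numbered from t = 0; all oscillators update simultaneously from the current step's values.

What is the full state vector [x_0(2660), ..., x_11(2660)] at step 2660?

Answer: [53, 55, 55, 44, 53, 53, 55, 55, 44, 53, 55, 53]
Key observation: The state at step 25, [41, 38, 38, 22, 41, 41, 38, 38, 22, 41, 38, 41], reappears at step 33: the system is in a cycle of period 8 from step 25 on.  Therefore the state at step 2660 equals the state at step 25 + ((2660 - 25) mod 8) = 28, which is [53, 55, 55, 44, 53, 53, 55, 55, 44, 53, 55, 53].

Derivation:
t=0: [0, 11, 48, 30, 47, 6, 45, 27, 43, 15, 38, 34]
t=1: [8, 28, 22, 26, 21, 19, 17, 31, 14, 35, 12, 19]
t=2: [31, 38, 48, 41, 50, 50, 47, 32, 41, 25, 38, 50]
t=3: [24, 12, 22, 10, 26, 26, 20, 22, 10, 35, 12, 26]
t=4: [45, 37, 48, 34, 41, 41, 52, 48, 34, 25, 37, 41]
t=5: [15, 12, 21, 17, 8, 8, 28, 21, 17, 33, 12, 8]
t=6: [42, 37, 49, 45, 29, 29, 37, 49, 45, 28, 37, 29]
t=7: [12, 13, 24, 17, 28, 28, 13, 24, 17, 29, 13, 28]
t=8: [38, 39, 45, 46, 38, 38, 39, 45, 46, 36, 39, 38]
t=9: [7, 5, 12, 14, 7, 7, 5, 12, 14, 10, 5, 7]
t=10: [23, 19, 32, 35, 23, 23, 19, 32, 35, 28, 19, 23]
t=11: [46, 50, 30, 25, 46, 46, 50, 30, 25, 37, 50, 46]
t=12: [21, 28, 28, 37, 21, 21, 28, 28, 37, 16, 28, 21]
t=13: [49, 37, 37, 21, 49, 49, 37, 37, 21, 44, 37, 49]
t=14: [25, 14, 14, 43, 25, 25, 14, 14, 43, 16, 14, 25]
t=15: [42, 40, 40, 20, 42, 42, 40, 40, 20, 43, 40, 42]
t=16: [8, 5, 5, 40, 8, 8, 5, 5, 40, 10, 5, 8]
t=17: [21, 15, 15, 6, 21, 21, 15, 15, 6, 24, 15, 21]
t=18: [51, 44, 44, 28, 51, 51, 44, 44, 28, 46, 44, 51]
t=19: [29, 16, 16, 30, 29, 29, 16, 16, 30, 20, 16, 29]
t=20: [36, 45, 45, 34, 36, 36, 45, 45, 34, 52, 45, 36]
t=21: [13, 15, 15, 17, 13, 13, 15, 15, 17, 27, 15, 13]
t=22: [40, 44, 44, 47, 40, 40, 44, 44, 47, 40, 44, 40]
t=23: [3, 10, 10, 15, 3, 3, 10, 10, 15, 3, 10, 3]
t=24: [15, 27, 27, 36, 15, 15, 27, 27, 36, 15, 27, 15]
t=25: [41, 38, 38, 22, 41, 41, 38, 38, 22, 41, 38, 41]
t=26: [6, 8, 8, 37, 6, 6, 8, 8, 37, 6, 8, 6]
t=27: [18, 21, 21, 13, 18, 18, 21, 21, 13, 18, 21, 18]
t=28: [53, 55, 55, 44, 53, 53, 55, 55, 44, 53, 55, 53]
t=29: [38, 41, 41, 22, 38, 38, 41, 41, 22, 38, 41, 38]
t=30: [8, 6, 6, 37, 8, 8, 6, 6, 37, 8, 6, 8]
t=31: [21, 18, 18, 13, 21, 21, 18, 18, 13, 21, 18, 21]
t=32: [55, 53, 53, 44, 55, 55, 53, 53, 44, 55, 53, 55]
t=33: [41, 38, 38, 22, 41, 41, 38, 38, 22, 41, 38, 41]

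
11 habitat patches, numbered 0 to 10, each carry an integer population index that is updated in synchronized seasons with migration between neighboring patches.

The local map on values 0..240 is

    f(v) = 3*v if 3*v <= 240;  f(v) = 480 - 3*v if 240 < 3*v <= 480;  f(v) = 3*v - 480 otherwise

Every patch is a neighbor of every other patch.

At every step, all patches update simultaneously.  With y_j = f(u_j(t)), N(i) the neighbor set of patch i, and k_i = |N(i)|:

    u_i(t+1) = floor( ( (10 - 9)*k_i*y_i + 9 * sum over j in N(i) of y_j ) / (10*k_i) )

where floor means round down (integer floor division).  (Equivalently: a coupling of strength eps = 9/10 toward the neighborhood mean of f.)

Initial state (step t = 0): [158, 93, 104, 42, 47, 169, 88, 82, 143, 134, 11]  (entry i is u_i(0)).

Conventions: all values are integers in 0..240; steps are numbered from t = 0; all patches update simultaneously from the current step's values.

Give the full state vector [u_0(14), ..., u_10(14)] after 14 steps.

Simulating step by step:
t=0: [158, 93, 104, 42, 47, 169, 88, 82, 143, 134, 11]
t=1: [115, 117, 116, 116, 116, 115, 117, 117, 115, 116, 115]
t=2: [132, 132, 132, 132, 132, 132, 132, 132, 132, 132, 132]
t=3: [84, 84, 84, 84, 84, 84, 84, 84, 84, 84, 84]
t=4: [228, 228, 228, 228, 228, 228, 228, 228, 228, 228, 228]
t=5: [204, 204, 204, 204, 204, 204, 204, 204, 204, 204, 204]
t=6: [132, 132, 132, 132, 132, 132, 132, 132, 132, 132, 132]
t=7: [84, 84, 84, 84, 84, 84, 84, 84, 84, 84, 84]
t=8: [228, 228, 228, 228, 228, 228, 228, 228, 228, 228, 228]
t=9: [204, 204, 204, 204, 204, 204, 204, 204, 204, 204, 204]
t=10: [132, 132, 132, 132, 132, 132, 132, 132, 132, 132, 132]
t=11: [84, 84, 84, 84, 84, 84, 84, 84, 84, 84, 84]
t=12: [228, 228, 228, 228, 228, 228, 228, 228, 228, 228, 228]
t=13: [204, 204, 204, 204, 204, 204, 204, 204, 204, 204, 204]
t=14: [132, 132, 132, 132, 132, 132, 132, 132, 132, 132, 132]

Answer: [132, 132, 132, 132, 132, 132, 132, 132, 132, 132, 132]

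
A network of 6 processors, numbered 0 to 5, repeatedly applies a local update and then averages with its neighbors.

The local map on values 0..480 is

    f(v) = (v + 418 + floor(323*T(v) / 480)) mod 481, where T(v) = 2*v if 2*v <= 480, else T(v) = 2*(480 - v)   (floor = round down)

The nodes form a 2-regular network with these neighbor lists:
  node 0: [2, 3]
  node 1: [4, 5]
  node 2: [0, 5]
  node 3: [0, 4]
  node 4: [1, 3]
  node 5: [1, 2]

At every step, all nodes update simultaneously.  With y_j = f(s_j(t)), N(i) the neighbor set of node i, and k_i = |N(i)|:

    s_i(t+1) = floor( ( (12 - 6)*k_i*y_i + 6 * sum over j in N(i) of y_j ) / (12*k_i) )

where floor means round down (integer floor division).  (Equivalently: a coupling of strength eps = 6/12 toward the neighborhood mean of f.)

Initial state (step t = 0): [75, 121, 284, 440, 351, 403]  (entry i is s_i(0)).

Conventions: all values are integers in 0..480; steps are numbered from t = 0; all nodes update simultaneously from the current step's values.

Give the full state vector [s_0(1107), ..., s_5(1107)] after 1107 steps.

Answer: [433, 433, 433, 433, 433, 433]
Key observation: The state at step 6, [433, 433, 433, 433, 433, 433], reappears at step 7: the system is in a cycle of period 1 from step 6 on.  Therefore the state at step 1107 equals the state at step 6 + ((1107 - 6) mod 1) = 6, which is [433, 433, 433, 433, 433, 433].

Derivation:
t=0: [75, 121, 284, 440, 351, 403]
t=1: [164, 336, 140, 358, 393, 277]
t=2: [341, 346, 214, 421, 454, 185]
t=3: [451, 430, 428, 441, 437, 410]
t=4: [429, 435, 434, 429, 431, 437]
t=5: [433, 432, 432, 433, 433, 431]
t=6: [433, 433, 433, 433, 433, 433]
t=7: [433, 433, 433, 433, 433, 433]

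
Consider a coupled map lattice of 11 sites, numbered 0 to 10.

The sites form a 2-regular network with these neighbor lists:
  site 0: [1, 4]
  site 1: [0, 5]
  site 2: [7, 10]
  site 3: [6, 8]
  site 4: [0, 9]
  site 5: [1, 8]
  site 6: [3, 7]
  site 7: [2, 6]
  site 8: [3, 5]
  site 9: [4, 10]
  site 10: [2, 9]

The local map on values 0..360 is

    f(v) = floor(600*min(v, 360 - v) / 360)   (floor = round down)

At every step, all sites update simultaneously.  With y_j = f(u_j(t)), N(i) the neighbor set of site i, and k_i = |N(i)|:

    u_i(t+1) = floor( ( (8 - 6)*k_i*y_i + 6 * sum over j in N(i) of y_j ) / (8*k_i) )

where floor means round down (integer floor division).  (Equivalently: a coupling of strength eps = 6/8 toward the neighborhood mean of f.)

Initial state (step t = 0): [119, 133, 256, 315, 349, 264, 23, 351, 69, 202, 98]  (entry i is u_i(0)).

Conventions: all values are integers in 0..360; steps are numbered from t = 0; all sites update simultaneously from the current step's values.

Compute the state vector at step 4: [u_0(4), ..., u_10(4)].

Simulating step by step:
t=0: [119, 133, 256, 315, 349, 264, 23, 351, 69, 202, 98]
t=1: [139, 189, 110, 76, 177, 166, 43, 82, 116, 133, 204]
t=2: [275, 261, 194, 130, 243, 248, 116, 129, 199, 263, 216]
t=3: [170, 163, 239, 226, 162, 208, 209, 229, 217, 203, 223]
t=4: [273, 268, 217, 239, 271, 254, 228, 224, 238, 252, 230]

Answer: [273, 268, 217, 239, 271, 254, 228, 224, 238, 252, 230]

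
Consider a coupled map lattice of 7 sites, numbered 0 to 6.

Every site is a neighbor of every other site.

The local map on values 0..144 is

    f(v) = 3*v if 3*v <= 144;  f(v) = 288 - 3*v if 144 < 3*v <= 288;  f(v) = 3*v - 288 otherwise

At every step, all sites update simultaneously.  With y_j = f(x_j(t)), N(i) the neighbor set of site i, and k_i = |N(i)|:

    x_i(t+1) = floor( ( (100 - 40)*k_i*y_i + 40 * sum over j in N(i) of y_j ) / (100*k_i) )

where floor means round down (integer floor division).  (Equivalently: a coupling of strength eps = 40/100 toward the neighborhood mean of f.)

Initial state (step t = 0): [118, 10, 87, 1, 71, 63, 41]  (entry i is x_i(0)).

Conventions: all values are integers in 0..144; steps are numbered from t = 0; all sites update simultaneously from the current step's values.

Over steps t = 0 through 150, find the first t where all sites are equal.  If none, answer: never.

Simulating step by step:
t=0: [118, 10, 87, 1, 71, 63, 41]  (not all equal)
t=1: [63, 44, 42, 29, 68, 81, 93]  (not all equal)
t=2: [91, 109, 106, 85, 83, 62, 43]  (not all equal)
t=3: [33, 46, 41, 43, 46, 80, 94]  (not all equal)
t=4: [98, 119, 111, 114, 119, 71, 48]  (not all equal)
t=5: [34, 67, 54, 59, 67, 70, 107]  (not all equal)
t=6: [96, 88, 108, 100, 88, 83, 59]  (not all equal)
t=7: [16, 29, 35, 22, 29, 37, 75]  (not all equal)
t=8: [63, 84, 93, 73, 84, 97, 71]  (not all equal)
t=9: [74, 41, 26, 58, 41, 23, 61]  (not all equal)
t=10: [80, 110, 86, 106, 110, 82, 101]  (not all equal)
t=11: [42, 39, 32, 32, 39, 39, 24]  (not all equal)
t=12: [116, 111, 100, 100, 111, 111, 87]  (not all equal)
t=13: [48, 40, 22, 22, 40, 40, 30]  (not all equal)
t=14: [125, 112, 83, 83, 112, 112, 96]  (not all equal)
t=15: [67, 46, 41, 41, 46, 46, 20]  (not all equal)
t=16: [100, 127, 119, 119, 127, 127, 85]  (not all equal)
t=17: [37, 80, 67, 67, 80, 80, 48]  (not all equal)
t=18: [97, 63, 84, 84, 63, 63, 115]  (not all equal)
t=19: [30, 81, 47, 47, 81, 81, 59]  (not all equal)
t=20: [89, 65, 116, 116, 65, 65, 100]  (not all equal)
t=21: [40, 78, 60, 60, 78, 78, 35]  (not all equal)
t=22: [104, 69, 97, 97, 69, 69, 96]  (not all equal)
t=23: [31, 61, 19, 19, 61, 61, 18]  (not all equal)
t=24: [88, 94, 68, 68, 94, 94, 67]  (not all equal)
t=25: [32, 23, 64, 64, 23, 23, 66]  (not all equal)
t=26: [90, 75, 90, 90, 75, 75, 87]  (not all equal)
t=27: [27, 51, 27, 27, 51, 51, 32]  (not all equal)
t=28: [92, 121, 92, 92, 121, 121, 100]  (not all equal)
t=29: [24, 58, 24, 24, 58, 58, 24]  (not all equal)
t=30: [80, 102, 80, 80, 102, 102, 80]  (not all equal)
t=31: [42, 26, 42, 42, 26, 26, 42]  (not all equal)
t=32: [116, 90, 116, 116, 90, 90, 116]  (not all equal)
t=33: [51, 29, 51, 51, 29, 29, 51]  (not all equal)
t=34: [125, 99, 125, 125, 99, 99, 125]  (not all equal)
t=35: [71, 29, 71, 71, 29, 29, 71]  (not all equal)
t=36: [77, 83, 77, 77, 83, 83, 77]  (not all equal)
t=37: [53, 43, 53, 53, 43, 43, 53]  (not all equal)
t=38: [129, 129, 129, 129, 129, 129, 129]  (all equal)

Answer: 38
Key observation: Synchronization is absorbing here: once all sites are equal they stay equal, and step 38 is the first all-equal step.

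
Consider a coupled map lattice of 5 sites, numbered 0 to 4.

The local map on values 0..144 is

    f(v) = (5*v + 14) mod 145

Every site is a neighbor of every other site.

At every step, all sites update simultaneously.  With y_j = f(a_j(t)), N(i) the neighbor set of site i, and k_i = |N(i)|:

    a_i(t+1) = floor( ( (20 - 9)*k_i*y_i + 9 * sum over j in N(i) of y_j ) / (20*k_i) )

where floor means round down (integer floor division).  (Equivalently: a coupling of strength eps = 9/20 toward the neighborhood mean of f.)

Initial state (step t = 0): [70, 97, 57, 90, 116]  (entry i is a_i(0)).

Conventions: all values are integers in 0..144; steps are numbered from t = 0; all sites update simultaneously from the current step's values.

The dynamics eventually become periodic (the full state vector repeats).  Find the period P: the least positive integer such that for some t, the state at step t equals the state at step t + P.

Simulating step by step:
t=0: [70, 97, 57, 90, 116]
t=1: [53, 49, 25, 34, 27]
t=2: [107, 98, 109, 65, 50]
t=3: [103, 83, 107, 74, 105]
t=4: [102, 122, 111, 102, 106]
t=5: [91, 71, 110, 91, 100]
t=6: [54, 74, 96, 54, 74]
t=7: [119, 100, 84, 119, 100]
t=8: [53, 75, 103, 53, 75]
t=9: [121, 106, 104, 121, 106]
t=10: [61, 92, 87, 61, 92]
t=11: [29, 33, 23, 29, 33]
t=12: [31, 40, 81, 31, 40]
t=13: [45, 65, 91, 45, 65]
t=14: [77, 57, 50, 77, 57]
t=15: [87, 43, 92, 87, 43]
t=16: [32, 63, 43, 32, 63]
t=17: [37, 41, 61, 37, 41]
t=18: [55, 64, 44, 55, 64]
t=19: [115, 71, 91, 115, 71]
t=20: [27, 58, 38, 27, 58]
t=21: [12, 16, 36, 12, 16]
t=22: [75, 84, 64, 75, 84]
t=23: [102, 122, 78, 102, 122]
t=24: [81, 62, 92, 81, 62]
t=25: [97, 55, 58, 97, 55]
t=26: [76, 111, 54, 76, 111]
t=27: [114, 127, 130, 114, 127]
t=28: [27, 56, 62, 27, 56]
t=29: [7, 7, 20, 7, 7]
t=30: [56, 56, 84, 56, 56]
t=31: [19, 19, 81, 19, 19]
t=32: [111, 111, 120, 111, 111]
t=33: [122, 122, 79, 122, 122]
t=34: [52, 52, 85, 52, 52]
t=35: [114, 114, 60, 114, 114]
t=36: [6, 6, 15, 6, 6]
t=37: [49, 49, 68, 49, 49]
t=38: [108, 108, 86, 108, 108]
t=39: [106, 106, 58, 106, 106]
t=40: [98, 98, 56, 98, 98]
t=41: [61, 61, 33, 61, 61]
t=42: [29, 29, 31, 29, 29]
t=43: [15, 15, 19, 15, 15]
t=44: [91, 91, 100, 91, 91]
t=45: [39, 39, 58, 39, 39]
t=46: [58, 58, 36, 58, 58]
t=47: [17, 17, 33, 17, 17]
t=48: [91, 91, 63, 91, 91]
t=49: [34, 34, 36, 34, 34]
t=50: [40, 40, 44, 40, 40]
t=51: [71, 71, 80, 71, 71]
t=52: [84, 84, 103, 84, 84]
t=53: [138, 138, 116, 138, 138]
t=54: [111, 111, 63, 111, 111]
t=55: [123, 123, 81, 123, 123]
t=56: [58, 58, 93, 58, 58]
t=57: [17, 17, 30, 17, 17]
t=58: [90, 90, 55, 90, 90]
t=59: [41, 41, 92, 41, 41]
t=60: [70, 70, 54, 70, 70]
t=61: [81, 81, 109, 81, 81]
t=62: [128, 128, 126, 128, 128]
t=63: [72, 72, 68, 72, 72]
t=64: [81, 81, 73, 81, 81]
t=65: [124, 124, 107, 124, 124]
t=66: [60, 60, 87, 60, 60]
t=67: [22, 22, 18, 22, 22]
t=68: [121, 121, 113, 121, 121]
t=69: [50, 50, 96, 50, 50]
t=70: [112, 112, 86, 112, 112]
t=71: [124, 124, 67, 124, 124]
t=72: [54, 54, 56, 54, 54]
t=73: [123, 123, 64, 123, 123]
t=74: [48, 48, 46, 48, 48]
t=75: [107, 107, 103, 107, 107]
t=76: [111, 111, 103, 111, 111]
t=77: [129, 129, 112, 129, 129]
t=78: [85, 85, 112, 85, 85]
t=79: [19, 19, 78, 19, 19]
t=80: [109, 109, 111, 109, 109]
t=81: [125, 125, 129, 125, 125]
t=82: [61, 61, 70, 61, 61]
t=83: [34, 34, 53, 34, 34]
t=84: [49, 49, 91, 49, 49]
t=85: [105, 105, 70, 105, 105]
t=86: [100, 100, 87, 100, 100]
t=87: [71, 71, 43, 71, 71]
t=88: [79, 79, 81, 79, 79]
t=89: [120, 120, 124, 120, 120]
t=90: [36, 36, 45, 36, 36]
t=91: [54, 54, 73, 54, 54]
t=92: [133, 133, 111, 133, 133]
t=93: [102, 102, 118, 102, 102]
t=94: [81, 81, 53, 81, 81]
t=95: [129, 129, 131, 129, 129]
t=96: [80, 80, 84, 80, 80]
t=97: [126, 126, 135, 126, 126]
t=98: [69, 69, 88, 69, 69]
t=99: [63, 63, 41, 63, 63]
t=100: [42, 42, 58, 42, 42]
t=101: [71, 71, 43, 71, 71]

Answer: 14
Key observation: The state at step 87, [71, 71, 43, 71, 71], reappears at step 101 — and no state repeats earlier — so the cycle the system enters has period 14.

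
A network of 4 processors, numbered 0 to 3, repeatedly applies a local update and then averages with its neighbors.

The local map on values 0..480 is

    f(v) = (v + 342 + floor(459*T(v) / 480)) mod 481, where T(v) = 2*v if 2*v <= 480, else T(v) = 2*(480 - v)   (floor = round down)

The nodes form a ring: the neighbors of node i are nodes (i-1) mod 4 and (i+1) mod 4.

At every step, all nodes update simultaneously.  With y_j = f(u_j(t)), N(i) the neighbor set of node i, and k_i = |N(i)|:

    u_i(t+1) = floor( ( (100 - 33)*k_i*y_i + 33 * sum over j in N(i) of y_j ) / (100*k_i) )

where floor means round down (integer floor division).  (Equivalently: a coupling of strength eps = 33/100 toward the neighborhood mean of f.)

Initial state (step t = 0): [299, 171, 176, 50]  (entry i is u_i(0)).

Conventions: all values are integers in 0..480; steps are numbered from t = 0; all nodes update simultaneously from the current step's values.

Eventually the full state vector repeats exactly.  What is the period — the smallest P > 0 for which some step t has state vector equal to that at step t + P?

Simulating step by step:
t=0: [299, 171, 176, 50]
t=1: [76, 306, 310, 69]
t=2: [67, 28, 23, 56]
t=3: [111, 359, 347, 92]
t=4: [218, 408, 405, 192]
t=5: [145, 341, 410, 351]
t=6: [342, 426, 423, 420]
t=7: [441, 403, 392, 406]
t=8: [387, 406, 417, 404]
t=9: [419, 409, 401, 410]
t=10: [398, 404, 410, 404]
t=11: [413, 409, 405, 409]
t=12: [402, 405, 407, 405]
t=13: [411, 409, 407, 409]
t=14: [403, 405, 406, 405]
t=15: [410, 409, 408, 409]
t=16: [404, 405, 405, 405]
t=17: [409, 409, 409, 409]
t=18: [405, 405, 405, 405]
t=19: [409, 409, 409, 409]

Answer: 2
Key observation: The state at step 17, [409, 409, 409, 409], reappears at step 19 — and no state repeats earlier — so the cycle the system enters has period 2.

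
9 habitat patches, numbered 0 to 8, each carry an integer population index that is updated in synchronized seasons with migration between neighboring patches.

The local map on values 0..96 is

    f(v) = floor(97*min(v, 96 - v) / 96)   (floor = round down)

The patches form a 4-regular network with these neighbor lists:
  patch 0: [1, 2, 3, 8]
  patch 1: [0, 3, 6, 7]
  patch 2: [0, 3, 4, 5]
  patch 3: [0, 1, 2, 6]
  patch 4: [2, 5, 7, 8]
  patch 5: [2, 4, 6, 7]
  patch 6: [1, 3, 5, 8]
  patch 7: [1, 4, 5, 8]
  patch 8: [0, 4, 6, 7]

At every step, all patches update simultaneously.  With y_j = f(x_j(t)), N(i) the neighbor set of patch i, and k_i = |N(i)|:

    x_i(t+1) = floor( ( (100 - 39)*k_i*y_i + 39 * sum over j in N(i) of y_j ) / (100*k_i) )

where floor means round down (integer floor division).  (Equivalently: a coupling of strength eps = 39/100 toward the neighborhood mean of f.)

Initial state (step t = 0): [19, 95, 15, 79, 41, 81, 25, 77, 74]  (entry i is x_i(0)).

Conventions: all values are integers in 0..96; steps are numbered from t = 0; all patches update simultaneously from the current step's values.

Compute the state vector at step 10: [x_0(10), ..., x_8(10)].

Simulating step by step:
t=0: [19, 95, 15, 79, 41, 81, 25, 77, 74]
t=1: [16, 8, 18, 16, 31, 18, 20, 19, 23]
t=2: [16, 11, 18, 15, 26, 19, 18, 19, 22]
t=3: [16, 13, 18, 15, 23, 19, 17, 19, 21]
t=4: [16, 14, 18, 15, 21, 19, 17, 19, 20]
t=5: [16, 15, 17, 15, 20, 18, 17, 18, 19]
t=6: [16, 15, 17, 15, 19, 18, 16, 18, 18]
t=7: [16, 15, 17, 15, 18, 17, 16, 17, 17]
t=8: [16, 15, 16, 15, 17, 17, 16, 16, 16]
t=9: [15, 15, 16, 15, 16, 16, 15, 16, 16]
t=10: [15, 15, 15, 15, 16, 15, 15, 15, 15]

Answer: [15, 15, 15, 15, 16, 15, 15, 15, 15]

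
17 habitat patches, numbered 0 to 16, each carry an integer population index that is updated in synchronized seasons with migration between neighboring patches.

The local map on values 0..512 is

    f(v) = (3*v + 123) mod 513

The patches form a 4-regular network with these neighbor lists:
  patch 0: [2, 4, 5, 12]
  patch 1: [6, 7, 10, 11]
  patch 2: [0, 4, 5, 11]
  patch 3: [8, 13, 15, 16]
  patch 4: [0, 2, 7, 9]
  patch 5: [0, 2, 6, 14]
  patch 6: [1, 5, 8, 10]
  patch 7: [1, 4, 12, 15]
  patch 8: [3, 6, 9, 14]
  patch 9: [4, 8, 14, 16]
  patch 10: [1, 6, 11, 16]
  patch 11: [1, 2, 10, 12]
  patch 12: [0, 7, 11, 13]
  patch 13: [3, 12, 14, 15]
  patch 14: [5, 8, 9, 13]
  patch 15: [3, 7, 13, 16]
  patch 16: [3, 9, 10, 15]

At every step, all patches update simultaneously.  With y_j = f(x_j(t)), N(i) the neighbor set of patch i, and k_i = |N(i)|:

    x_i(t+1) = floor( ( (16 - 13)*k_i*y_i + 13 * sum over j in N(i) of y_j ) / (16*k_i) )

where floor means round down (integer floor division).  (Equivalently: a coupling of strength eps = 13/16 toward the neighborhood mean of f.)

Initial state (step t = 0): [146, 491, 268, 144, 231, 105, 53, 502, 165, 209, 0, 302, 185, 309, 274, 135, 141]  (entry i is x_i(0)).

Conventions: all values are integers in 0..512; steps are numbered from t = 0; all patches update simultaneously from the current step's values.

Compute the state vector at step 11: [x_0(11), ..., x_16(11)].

Simulating step by step:
t=0: [146, 491, 268, 144, 231, 105, 53, 502, 165, 209, 0, 302, 185, 309, 274, 135, 141]
t=1: [277, 111, 238, 43, 217, 321, 199, 126, 221, 221, 99, 154, 64, 137, 244, 41, 90]
t=2: [277, 329, 230, 236, 361, 278, 284, 353, 269, 308, 307, 321, 269, 238, 191, 283, 315]
t=3: [355, 157, 284, 311, 220, 364, 282, 260, 278, 170, 135, 177, 277, 340, 279, 256, 173]
t=4: [307, 218, 241, 222, 280, 345, 233, 310, 297, 284, 166, 229, 247, 285, 260, 206, 134]
t=5: [260, 200, 244, 296, 255, 238, 262, 267, 385, 361, 199, 270, 229, 340, 390, 201, 220]
t=6: [344, 330, 370, 266, 339, 344, 275, 299, 319, 270, 302, 293, 327, 280, 227, 303, 273]
t=7: [131, 307, 213, 267, 277, 239, 137, 152, 325, 259, 293, 167, 334, 243, 268, 365, 250]
t=8: [227, 142, 225, 272, 225, 200, 187, 164, 263, 333, 195, 194, 123, 290, 306, 274, 367]
t=9: [312, 140, 252, 386, 210, 194, 202, 272, 218, 200, 157, 240, 308, 367, 243, 325, 270]
t=10: [172, 219, 230, 241, 255, 229, 155, 153, 256, 295, 217, 163, 204, 176, 239, 277, 204]
t=11: [266, 152, 238, 301, 271, 223, 258, 278, 320, 357, 183, 231, 129, 294, 327, 237, 352]

Answer: [266, 152, 238, 301, 271, 223, 258, 278, 320, 357, 183, 231, 129, 294, 327, 237, 352]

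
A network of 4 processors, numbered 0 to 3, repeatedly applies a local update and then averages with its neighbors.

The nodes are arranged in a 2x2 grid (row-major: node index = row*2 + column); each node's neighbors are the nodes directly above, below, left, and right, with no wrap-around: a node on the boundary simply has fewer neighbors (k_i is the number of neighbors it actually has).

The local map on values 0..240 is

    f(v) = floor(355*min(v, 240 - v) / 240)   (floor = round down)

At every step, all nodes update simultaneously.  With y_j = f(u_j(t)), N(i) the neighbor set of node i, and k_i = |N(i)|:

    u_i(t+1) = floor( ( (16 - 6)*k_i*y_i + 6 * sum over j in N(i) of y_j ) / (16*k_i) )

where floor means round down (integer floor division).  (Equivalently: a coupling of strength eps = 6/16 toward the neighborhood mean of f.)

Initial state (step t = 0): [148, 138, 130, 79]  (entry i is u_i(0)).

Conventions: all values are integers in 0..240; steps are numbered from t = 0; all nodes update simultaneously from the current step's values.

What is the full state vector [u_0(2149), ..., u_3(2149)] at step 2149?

Answer: [100, 101, 99, 101]
Key observation: The state at step 14, [147, 148, 146, 148], reappears at step 22: the system is in a cycle of period 8 from step 14 on.  Therefore the state at step 2149 equals the state at step 14 + ((2149 - 14) mod 8) = 21, which is [100, 101, 99, 101].

Derivation:
t=0: [148, 138, 130, 79]
t=1: [143, 141, 148, 131]
t=2: [142, 148, 142, 153]
t=3: [142, 136, 141, 132]
t=4: [146, 152, 148, 155]
t=5: [136, 130, 134, 128]
t=6: [155, 160, 157, 162]
t=7: [123, 118, 121, 116]
t=8: [173, 173, 174, 172]
t=9: [98, 99, 97, 99]
t=10: [144, 145, 143, 145]
t=11: [141, 140, 142, 140]
t=12: [145, 146, 144, 146]
t=13: [140, 139, 141, 139]
t=14: [147, 148, 146, 148]
t=15: [137, 136, 138, 136]
t=16: [151, 152, 150, 152]
t=17: [131, 130, 132, 130]
t=18: [160, 161, 159, 161]
t=19: [117, 116, 118, 116]
t=20: [172, 171, 173, 171]
t=21: [100, 101, 99, 101]
t=22: [147, 148, 146, 148]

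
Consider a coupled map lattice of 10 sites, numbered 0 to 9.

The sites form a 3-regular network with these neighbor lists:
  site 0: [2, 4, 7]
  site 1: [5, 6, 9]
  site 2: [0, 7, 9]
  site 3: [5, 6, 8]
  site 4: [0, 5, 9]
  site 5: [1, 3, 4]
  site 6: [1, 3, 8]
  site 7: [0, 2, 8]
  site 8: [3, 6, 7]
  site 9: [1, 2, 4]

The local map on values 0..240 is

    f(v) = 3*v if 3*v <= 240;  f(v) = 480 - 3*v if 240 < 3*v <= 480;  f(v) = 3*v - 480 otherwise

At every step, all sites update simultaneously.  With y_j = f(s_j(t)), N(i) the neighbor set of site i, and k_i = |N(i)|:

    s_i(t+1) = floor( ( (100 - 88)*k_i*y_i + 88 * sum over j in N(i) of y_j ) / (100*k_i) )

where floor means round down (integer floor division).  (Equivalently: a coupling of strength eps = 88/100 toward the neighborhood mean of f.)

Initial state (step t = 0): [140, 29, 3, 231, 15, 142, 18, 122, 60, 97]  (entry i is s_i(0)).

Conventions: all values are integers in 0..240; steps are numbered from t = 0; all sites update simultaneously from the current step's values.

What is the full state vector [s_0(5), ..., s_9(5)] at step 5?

Answer: [118, 113, 126, 95, 134, 83, 71, 121, 75, 113]

Derivation:
t=0: [140, 29, 3, 231, 15, 142, 18, 122, 60, 97]
t=1: [56, 97, 107, 110, 94, 107, 147, 86, 133, 64]
t=2: [190, 137, 189, 99, 176, 176, 127, 146, 130, 183]
t=3: [62, 71, 69, 91, 66, 93, 112, 83, 105, 68]
t=4: [208, 186, 207, 174, 197, 205, 188, 191, 190, 205]
t=5: [118, 113, 126, 95, 134, 83, 71, 121, 75, 113]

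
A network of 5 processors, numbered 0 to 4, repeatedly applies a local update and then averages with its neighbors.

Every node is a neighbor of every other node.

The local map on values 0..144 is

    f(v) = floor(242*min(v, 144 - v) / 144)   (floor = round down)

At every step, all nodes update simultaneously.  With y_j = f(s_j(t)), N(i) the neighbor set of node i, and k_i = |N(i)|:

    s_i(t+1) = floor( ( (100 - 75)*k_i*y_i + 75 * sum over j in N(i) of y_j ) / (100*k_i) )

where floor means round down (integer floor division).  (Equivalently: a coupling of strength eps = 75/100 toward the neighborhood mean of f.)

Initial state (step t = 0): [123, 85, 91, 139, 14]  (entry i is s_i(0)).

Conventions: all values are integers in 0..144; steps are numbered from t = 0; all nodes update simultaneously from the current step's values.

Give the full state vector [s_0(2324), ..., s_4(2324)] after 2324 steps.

Answer: [89, 89, 89, 89, 89]
Key observation: The state at step 16, [104, 104, 104, 104, 104], reappears at step 25: the system is in a cycle of period 9 from step 16 on.  Therefore the state at step 2324 equals the state at step 16 + ((2324 - 16) mod 9) = 20, which is [89, 89, 89, 89, 89].

Derivation:
t=0: [123, 85, 91, 139, 14]
t=1: [49, 53, 53, 48, 49]
t=2: [84, 84, 84, 84, 84]
t=3: [100, 100, 100, 100, 100]
t=4: [73, 73, 73, 73, 73]
t=5: [119, 119, 119, 119, 119]
t=6: [42, 42, 42, 42, 42]
t=7: [70, 70, 70, 70, 70]
t=8: [117, 117, 117, 117, 117]
t=9: [45, 45, 45, 45, 45]
t=10: [75, 75, 75, 75, 75]
t=11: [115, 115, 115, 115, 115]
t=12: [48, 48, 48, 48, 48]
t=13: [80, 80, 80, 80, 80]
t=14: [107, 107, 107, 107, 107]
t=15: [62, 62, 62, 62, 62]
t=16: [104, 104, 104, 104, 104]
t=17: [67, 67, 67, 67, 67]
t=18: [112, 112, 112, 112, 112]
t=19: [53, 53, 53, 53, 53]
t=20: [89, 89, 89, 89, 89]
t=21: [92, 92, 92, 92, 92]
t=22: [87, 87, 87, 87, 87]
t=23: [95, 95, 95, 95, 95]
t=24: [82, 82, 82, 82, 82]
t=25: [104, 104, 104, 104, 104]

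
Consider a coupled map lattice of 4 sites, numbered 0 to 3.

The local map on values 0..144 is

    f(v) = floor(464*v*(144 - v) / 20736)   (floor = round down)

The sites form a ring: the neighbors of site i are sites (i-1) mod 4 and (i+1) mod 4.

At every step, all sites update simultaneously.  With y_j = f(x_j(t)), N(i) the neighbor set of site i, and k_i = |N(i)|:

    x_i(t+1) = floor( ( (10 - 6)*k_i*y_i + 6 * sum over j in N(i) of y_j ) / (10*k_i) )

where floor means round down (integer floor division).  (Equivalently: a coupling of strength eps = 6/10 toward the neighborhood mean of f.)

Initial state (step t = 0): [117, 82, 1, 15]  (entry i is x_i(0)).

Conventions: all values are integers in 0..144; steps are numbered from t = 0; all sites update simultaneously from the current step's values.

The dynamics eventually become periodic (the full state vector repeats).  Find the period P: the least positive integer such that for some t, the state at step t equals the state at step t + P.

Simulating step by step:
t=0: [117, 82, 1, 15]
t=1: [74, 67, 48, 39]
t=2: [107, 111, 103, 101]
t=3: [88, 87, 91, 93]
t=4: [108, 109, 107, 107]
t=5: [86, 86, 87, 87]
t=6: [110, 110, 110, 110]
t=7: [83, 83, 83, 83]
t=8: [113, 113, 113, 113]
t=9: [78, 78, 78, 78]
t=10: [115, 115, 115, 115]
t=11: [74, 74, 74, 74]
t=12: [115, 115, 115, 115]

Answer: 2
Key observation: The state at step 10, [115, 115, 115, 115], reappears at step 12 — and no state repeats earlier — so the cycle the system enters has period 2.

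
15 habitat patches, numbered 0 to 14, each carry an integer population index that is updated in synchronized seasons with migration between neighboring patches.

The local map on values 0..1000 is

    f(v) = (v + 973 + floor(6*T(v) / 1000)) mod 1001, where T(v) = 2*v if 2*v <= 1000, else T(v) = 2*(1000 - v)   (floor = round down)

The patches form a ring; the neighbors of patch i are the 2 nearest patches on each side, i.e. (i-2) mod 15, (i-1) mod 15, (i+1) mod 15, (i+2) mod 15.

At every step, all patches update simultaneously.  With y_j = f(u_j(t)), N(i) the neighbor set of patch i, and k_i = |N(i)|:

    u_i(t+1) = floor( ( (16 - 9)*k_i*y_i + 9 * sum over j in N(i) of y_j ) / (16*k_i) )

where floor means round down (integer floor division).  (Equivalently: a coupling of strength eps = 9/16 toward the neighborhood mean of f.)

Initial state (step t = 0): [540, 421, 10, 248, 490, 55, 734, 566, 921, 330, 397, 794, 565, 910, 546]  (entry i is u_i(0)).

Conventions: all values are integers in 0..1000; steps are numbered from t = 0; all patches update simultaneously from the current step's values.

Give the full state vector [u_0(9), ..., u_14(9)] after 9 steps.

Simulating step by step:
t=0: [540, 421, 10, 248, 490, 55, 734, 566, 921, 330, 397, 794, 565, 910, 546]
t=1: [618, 489, 655, 360, 477, 284, 581, 509, 662, 495, 515, 631, 595, 716, 557]
t=2: [586, 498, 536, 401, 449, 371, 502, 483, 561, 519, 537, 578, 576, 626, 560]
t=3: [544, 487, 483, 412, 427, 396, 458, 462, 509, 507, 526, 547, 552, 573, 543]
t=4: [508, 468, 451, 408, 409, 397, 429, 441, 474, 486, 504, 519, 526, 535, 517]
t=5: [476, 446, 426, 397, 392, 387, 406, 420, 445, 462, 479, 492, 498, 502, 489]
t=6: [447, 423, 403, 382, 374, 372, 385, 399, 420, 437, 453, 465, 470, 471, 461]
t=7: [419, 399, 381, 364, 356, 355, 364, 377, 395, 412, 427, 437, 442, 442, 433]
t=8: [392, 375, 359, 344, 337, 336, 343, 355, 371, 386, 400, 410, 414, 413, 405]
t=9: [365, 351, 336, 324, 317, 316, 322, 333, 347, 360, 373, 382, 386, 384, 377]

Answer: [365, 351, 336, 324, 317, 316, 322, 333, 347, 360, 373, 382, 386, 384, 377]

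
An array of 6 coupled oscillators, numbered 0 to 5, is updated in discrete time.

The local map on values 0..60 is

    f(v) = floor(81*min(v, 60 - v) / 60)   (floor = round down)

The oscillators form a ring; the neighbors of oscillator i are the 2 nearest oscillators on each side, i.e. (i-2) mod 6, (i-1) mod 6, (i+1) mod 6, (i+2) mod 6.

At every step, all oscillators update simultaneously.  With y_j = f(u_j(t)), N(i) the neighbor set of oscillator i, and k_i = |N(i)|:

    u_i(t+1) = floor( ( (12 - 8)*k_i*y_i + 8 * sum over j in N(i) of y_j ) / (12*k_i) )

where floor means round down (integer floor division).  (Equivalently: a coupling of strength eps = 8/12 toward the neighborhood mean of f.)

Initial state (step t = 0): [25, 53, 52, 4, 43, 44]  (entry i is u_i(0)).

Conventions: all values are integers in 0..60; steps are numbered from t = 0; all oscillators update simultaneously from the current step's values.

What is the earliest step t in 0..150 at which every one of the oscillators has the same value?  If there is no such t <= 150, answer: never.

Simulating step by step:
t=0: [25, 53, 52, 4, 43, 44]  (not all equal)
t=1: [21, 14, 14, 12, 18, 18]  (not all equal)
t=2: [23, 20, 20, 19, 22, 22]  (not all equal)
t=3: [29, 27, 27, 27, 28, 28]  (not all equal)
t=4: [37, 36, 36, 36, 37, 37]  (not all equal)
t=5: [31, 31, 31, 31, 31, 31]  (all equal)

Answer: 5
Key observation: Synchronization is absorbing here: once all oscillators are equal they stay equal, and step 5 is the first all-equal step.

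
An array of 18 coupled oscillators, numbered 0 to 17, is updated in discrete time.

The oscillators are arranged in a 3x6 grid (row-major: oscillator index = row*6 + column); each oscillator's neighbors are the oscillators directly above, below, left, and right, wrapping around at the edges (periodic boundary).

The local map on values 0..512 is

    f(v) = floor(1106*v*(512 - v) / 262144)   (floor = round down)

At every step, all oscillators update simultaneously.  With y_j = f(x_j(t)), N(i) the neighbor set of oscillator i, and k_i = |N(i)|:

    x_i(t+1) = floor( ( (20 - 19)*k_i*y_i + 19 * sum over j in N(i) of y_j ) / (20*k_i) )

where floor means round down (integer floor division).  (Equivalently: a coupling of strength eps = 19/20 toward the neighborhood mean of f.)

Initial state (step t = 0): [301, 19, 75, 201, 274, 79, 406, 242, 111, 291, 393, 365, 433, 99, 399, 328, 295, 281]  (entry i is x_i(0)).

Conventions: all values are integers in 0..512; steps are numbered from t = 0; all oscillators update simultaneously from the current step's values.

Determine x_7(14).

Simulating step by step:
t=0: [301, 19, 75, 201, 274, 79, 406, 242, 111, 291, 393, 365, 433, 99, 399, 328, 295, 281]
t=1: [134, 204, 168, 235, 221, 254, 225, 151, 216, 227, 257, 200, 219, 162, 187, 248, 250, 199]
t=2: [267, 232, 264, 265, 275, 253, 245, 259, 250, 273, 270, 271, 247, 254, 256, 269, 271, 270]
t=3: [275, 275, 275, 275, 275, 274, 275, 275, 275, 275, 274, 275, 275, 275, 275, 275, 274, 275]
t=4: [274, 274, 274, 274, 274, 274, 274, 274, 274, 274, 274, 274, 274, 274, 274, 274, 274, 274]
t=5: [275, 275, 275, 275, 275, 275, 275, 275, 275, 275, 275, 275, 275, 275, 275, 275, 275, 275]
t=6: [274, 274, 274, 274, 274, 274, 274, 274, 274, 274, 274, 274, 274, 274, 274, 274, 274, 274]
t=7: [275, 275, 275, 275, 275, 275, 275, 275, 275, 275, 275, 275, 275, 275, 275, 275, 275, 275]
t=8: [274, 274, 274, 274, 274, 274, 274, 274, 274, 274, 274, 274, 274, 274, 274, 274, 274, 274]
t=9: [275, 275, 275, 275, 275, 275, 275, 275, 275, 275, 275, 275, 275, 275, 275, 275, 275, 275]
t=10: [274, 274, 274, 274, 274, 274, 274, 274, 274, 274, 274, 274, 274, 274, 274, 274, 274, 274]
t=11: [275, 275, 275, 275, 275, 275, 275, 275, 275, 275, 275, 275, 275, 275, 275, 275, 275, 275]
t=12: [274, 274, 274, 274, 274, 274, 274, 274, 274, 274, 274, 274, 274, 274, 274, 274, 274, 274]
t=13: [275, 275, 275, 275, 275, 275, 275, 275, 275, 275, 275, 275, 275, 275, 275, 275, 275, 275]
t=14: [274, 274, 274, 274, 274, 274, 274, 274, 274, 274, 274, 274, 274, 274, 274, 274, 274, 274]

Answer: x_7(14) = 274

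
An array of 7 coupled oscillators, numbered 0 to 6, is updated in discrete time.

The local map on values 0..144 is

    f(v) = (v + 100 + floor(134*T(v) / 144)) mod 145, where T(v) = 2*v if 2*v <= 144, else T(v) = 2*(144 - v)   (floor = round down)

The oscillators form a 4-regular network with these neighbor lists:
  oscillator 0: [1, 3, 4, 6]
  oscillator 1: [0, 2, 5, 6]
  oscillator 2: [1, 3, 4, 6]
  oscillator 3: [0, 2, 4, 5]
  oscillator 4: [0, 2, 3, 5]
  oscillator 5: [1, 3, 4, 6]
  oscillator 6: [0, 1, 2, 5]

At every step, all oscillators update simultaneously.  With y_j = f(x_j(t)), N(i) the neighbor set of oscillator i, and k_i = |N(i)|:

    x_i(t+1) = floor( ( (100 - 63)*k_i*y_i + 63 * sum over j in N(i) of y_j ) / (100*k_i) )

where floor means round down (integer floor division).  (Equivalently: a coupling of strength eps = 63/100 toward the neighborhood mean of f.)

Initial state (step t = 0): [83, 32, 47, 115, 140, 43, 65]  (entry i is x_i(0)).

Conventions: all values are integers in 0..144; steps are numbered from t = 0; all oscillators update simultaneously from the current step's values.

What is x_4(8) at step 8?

Simulating step by step:
t=0: [83, 32, 47, 115, 140, 43, 65]
t=1: [66, 66, 97, 88, 84, 93, 86]
t=2: [77, 120, 75, 68, 68, 76, 90]
t=3: [24, 49, 24, 7, 7, 24, 24]
t=4: [64, 49, 64, 74, 74, 64, 34]
t=5: [78, 108, 78, 72, 72, 78, 99]
t=6: [50, 74, 50, 13, 13, 50, 75]
t=7: [83, 53, 83, 118, 118, 83, 53]
t=8: [73, 58, 73, 66, 66, 73, 58]

Answer: x_4(8) = 66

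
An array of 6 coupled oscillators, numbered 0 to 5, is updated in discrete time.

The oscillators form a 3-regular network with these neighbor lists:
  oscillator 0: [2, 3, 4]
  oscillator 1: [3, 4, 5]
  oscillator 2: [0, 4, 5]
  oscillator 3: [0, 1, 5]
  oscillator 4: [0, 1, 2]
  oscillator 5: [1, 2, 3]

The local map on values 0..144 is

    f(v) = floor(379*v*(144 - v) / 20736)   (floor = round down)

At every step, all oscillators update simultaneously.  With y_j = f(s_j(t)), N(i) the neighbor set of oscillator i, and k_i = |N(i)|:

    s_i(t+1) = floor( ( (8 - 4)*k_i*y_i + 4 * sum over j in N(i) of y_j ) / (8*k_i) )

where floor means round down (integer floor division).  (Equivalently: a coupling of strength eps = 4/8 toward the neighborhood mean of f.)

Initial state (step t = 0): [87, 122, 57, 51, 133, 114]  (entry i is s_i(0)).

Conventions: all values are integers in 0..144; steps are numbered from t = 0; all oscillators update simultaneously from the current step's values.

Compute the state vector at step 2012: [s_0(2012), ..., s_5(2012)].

Answer: [90, 90, 90, 90, 90, 90]
Key observation: The state at step 4, [90, 90, 90, 90, 90, 90], reappears at step 6: the system is in a cycle of period 2 from step 4 on.  Therefore the state at step 2012 equals the state at step 4 + ((2012 - 4) mod 2) = 4, which is [90, 90, 90, 90, 90, 90].

Derivation:
t=0: [87, 122, 57, 51, 133, 114]
t=1: [78, 53, 74, 76, 51, 68]
t=2: [92, 89, 92, 93, 89, 93]
t=3: [87, 88, 87, 86, 88, 86]
t=4: [90, 90, 90, 90, 90, 90]
t=5: [88, 88, 88, 88, 88, 88]
t=6: [90, 90, 90, 90, 90, 90]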